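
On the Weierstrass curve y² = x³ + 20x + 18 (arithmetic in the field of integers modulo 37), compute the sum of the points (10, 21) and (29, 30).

(26, 24)

(10, 21) + (29, 30). λ = (30 - 21)/(29 - 10) ≡ 9/19 mod 37. 19⁻¹ ≡ 2 (mod 37) since 19·2 = 38 ≡ 1, so λ ≡ 18.
  x = λ² - 10 - 29 = 324 - 39 ≡ 26; y = λ·(10 - 26) - 21 ≡ 24. → (26, 24)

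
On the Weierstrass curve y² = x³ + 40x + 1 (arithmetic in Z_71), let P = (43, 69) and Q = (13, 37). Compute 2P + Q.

(26, 21)

First 2P:
Repeated addition: build up to 2P.
2P: tangent at (43, 69): λ = (3·43² + 40)/(2·69) ≡ 49/67. 67⁻¹ ≡ 53 (mod 71) since 67·53 = 3551 ≡ 1, so λ ≡ 49·53 ≡ 41.
  x = λ² - 43 - 43 = 1681 - 86 ≡ 33; y = λ·(43 - 33) - 69 ≡ 57. → (33, 57)
2P = (33, 57).
Finally 2P + Q:
(33, 57) + (13, 37). λ = (37 - 57)/(13 - 33) ≡ 51/51 mod 71. 51⁻¹ ≡ 39 (mod 71) since 51·39 = 1989 ≡ 1, so λ ≡ 1.
  x = λ² - 33 - 13 = 1 - 46 ≡ 26; y = λ·(33 - 26) - 57 ≡ 21. → (26, 21)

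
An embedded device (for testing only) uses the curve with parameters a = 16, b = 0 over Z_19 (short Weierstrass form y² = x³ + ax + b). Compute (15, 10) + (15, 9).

O

The two points share x = 15 and their y-coordinates satisfy 10 + 9 ≡ 0 (mod 19), so they are inverses. Their sum is O.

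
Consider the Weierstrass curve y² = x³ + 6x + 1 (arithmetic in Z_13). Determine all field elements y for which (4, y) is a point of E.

x³ + 6x + 1 = 89 ≡ 11 (mod 13).
11 is a non-residue mod 13; no y exists.

none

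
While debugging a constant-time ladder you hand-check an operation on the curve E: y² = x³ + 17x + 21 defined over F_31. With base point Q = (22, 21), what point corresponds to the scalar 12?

Repeated addition: build up to 12Q.
2Q: tangent at (22, 21): λ = (3·22² + 17)/(2·21) ≡ 12/11. 11⁻¹ ≡ 17 (mod 31) since 11·17 = 187 ≡ 1, so λ ≡ 12·17 ≡ 18.
  x = λ² - 22 - 22 = 324 - 44 ≡ 1; y = λ·(22 - 1) - 21 ≡ 16. → (1, 16)
3Q: (1, 16) + (22, 21). λ = (21 - 16)/(22 - 1) ≡ 5/21 mod 31. 21⁻¹ ≡ 3 (mod 31) since 21·3 = 63 ≡ 1, so λ ≡ 15.
  x = λ² - 1 - 22 = 225 - 23 ≡ 16; y = λ·(1 - 16) - 16 ≡ 7. → (16, 7)
4Q: (16, 7) + (22, 21). λ = (21 - 7)/(22 - 16) ≡ 14/6 mod 31. 6⁻¹ ≡ 26 (mod 31), so λ ≡ 23.
  x = λ² - 16 - 22 = 529 - 38 ≡ 26; y = λ·(16 - 26) - 7 ≡ 11. → (26, 11)
5Q: (26, 11) + (22, 21). λ = (21 - 11)/(22 - 26) ≡ 10/27 mod 31. 27⁻¹ ≡ 23 (mod 31), so λ ≡ 13.
  x = λ² - 26 - 22 = 169 - 48 ≡ 28; y = λ·(26 - 28) - 11 ≡ 25. → (28, 25)
6Q: (28, 25) + (22, 21). λ = (21 - 25)/(22 - 28) ≡ 27/25 mod 31. 25⁻¹ ≡ 5 (mod 31), so λ ≡ 11.
  x = λ² - 28 - 22 = 121 - 50 ≡ 9; y = λ·(28 - 9) - 25 ≡ 29. → (9, 29)
7Q: (9, 29) + (22, 21). λ = (21 - 29)/(22 - 9) ≡ 23/13 mod 31. 13⁻¹ ≡ 12 (mod 31) since 13·12 = 156 ≡ 1, so λ ≡ 28.
  x = λ² - 9 - 22 = 784 - 31 ≡ 9; y = λ·(9 - 9) - 29 ≡ 2. → (9, 2)
8Q: (9, 2) + (22, 21). λ = (21 - 2)/(22 - 9) ≡ 19/13 mod 31. 13⁻¹ ≡ 12 (mod 31) since 13·12 = 156 ≡ 1, so λ ≡ 11.
  x = λ² - 9 - 22 = 121 - 31 ≡ 28; y = λ·(9 - 28) - 2 ≡ 6. → (28, 6)
9Q: (28, 6) + (22, 21). λ = (21 - 6)/(22 - 28) ≡ 15/25 mod 31. 25⁻¹ ≡ 5 (mod 31), so λ ≡ 13.
  x = λ² - 28 - 22 = 169 - 50 ≡ 26; y = λ·(28 - 26) - 6 ≡ 20. → (26, 20)
10Q: (26, 20) + (22, 21). λ = (21 - 20)/(22 - 26) ≡ 1/27 mod 31. 27⁻¹ ≡ 23 (mod 31), so λ ≡ 23.
  x = λ² - 26 - 22 = 529 - 48 ≡ 16; y = λ·(26 - 16) - 20 ≡ 24. → (16, 24)
11Q: (16, 24) + (22, 21). λ = (21 - 24)/(22 - 16) ≡ 28/6 mod 31. 6⁻¹ ≡ 26 (mod 31), so λ ≡ 15.
  x = λ² - 16 - 22 = 225 - 38 ≡ 1; y = λ·(16 - 1) - 24 ≡ 15. → (1, 15)
12Q: (1, 15) + (22, 21). λ = (21 - 15)/(22 - 1) ≡ 6/21 mod 31. 21⁻¹ ≡ 3 (mod 31), so λ ≡ 18.
  x = λ² - 1 - 22 = 324 - 23 ≡ 22; y = λ·(1 - 22) - 15 ≡ 10. → (22, 10)

(22, 10)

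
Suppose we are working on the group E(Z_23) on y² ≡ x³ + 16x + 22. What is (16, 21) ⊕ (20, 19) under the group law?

(16, 21) + (20, 19). λ = (19 - 21)/(20 - 16) ≡ 21/4 mod 23. 4⁻¹ ≡ 6 (mod 23) since 4·6 = 24 ≡ 1, so λ ≡ 11.
  x = λ² - 16 - 20 = 121 - 36 ≡ 16; y = λ·(16 - 16) - 21 ≡ 2. → (16, 2)

(16, 2)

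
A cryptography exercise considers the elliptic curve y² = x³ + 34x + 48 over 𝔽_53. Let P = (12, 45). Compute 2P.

(45, 35)

tangent at (12, 45): λ = (3·12² + 34)/(2·45) ≡ 42/37. 37⁻¹ ≡ 43 (mod 53), so λ ≡ 42·43 ≡ 4.
  x = λ² - 12 - 12 = 16 - 24 ≡ 45; y = λ·(12 - 45) - 45 ≡ 35. → (45, 35)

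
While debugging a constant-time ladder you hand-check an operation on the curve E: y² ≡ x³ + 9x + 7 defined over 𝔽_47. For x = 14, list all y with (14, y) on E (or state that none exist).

x³ + 9x + 7 = 2877 ≡ 10 (mod 47).
10 is a non-residue mod 47; no y exists.

none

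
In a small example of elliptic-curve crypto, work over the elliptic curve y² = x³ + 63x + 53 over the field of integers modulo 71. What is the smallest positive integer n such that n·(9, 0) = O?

2

2P: (9, 0) + (9, 0): same x and y₁ ≡ -y₂, so the sum is O.
2P = O, so the order is 2.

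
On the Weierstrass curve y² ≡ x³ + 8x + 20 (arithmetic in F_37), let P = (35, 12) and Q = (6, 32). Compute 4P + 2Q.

(5, 0)

First 4P:
Double-and-add on 4 = (100)₂. Start with P = (35, 12) for the leading 1-bit.
double: tangent at (35, 12): λ = (3·35² + 8)/(2·12) ≡ 20/24. 24⁻¹ ≡ 17 (mod 37), so λ ≡ 20·17 ≡ 7.
  x = λ² - 35 - 35 = 49 - 70 ≡ 16; y = λ·(35 - 16) - 12 ≡ 10. → (16, 10)
double: tangent at (16, 10): λ = (3·16² + 8)/(2·10) ≡ 36/20. 20⁻¹ ≡ 13 (mod 37) since 20·13 = 260 ≡ 1, so λ ≡ 36·13 ≡ 24.
  x = λ² - 16 - 16 = 576 - 32 ≡ 26; y = λ·(16 - 26) - 10 ≡ 9. → (26, 9)
4P = (26, 9).
Next 2Q:
Repeated addition: build up to 2Q.
2Q: tangent at (6, 32): λ = (3·6² + 8)/(2·32) ≡ 5/27. 27⁻¹ ≡ 11 (mod 37), so λ ≡ 5·11 ≡ 18.
  x = λ² - 6 - 6 = 324 - 12 ≡ 16; y = λ·(6 - 16) - 32 ≡ 10. → (16, 10)
2Q = (16, 10).
Finally 4P + 2Q:
(26, 9) + (16, 10). λ = (10 - 9)/(16 - 26) ≡ 1/27 mod 37. 27⁻¹ ≡ 11 (mod 37) since 27·11 = 297 ≡ 1, so λ ≡ 11.
  x = λ² - 26 - 16 = 121 - 42 ≡ 5; y = λ·(26 - 5) - 9 ≡ 0. → (5, 0)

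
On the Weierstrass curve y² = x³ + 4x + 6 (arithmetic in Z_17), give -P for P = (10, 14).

(10, 3)

-(10, 14) = (10, -14 mod 17) = (10, 3).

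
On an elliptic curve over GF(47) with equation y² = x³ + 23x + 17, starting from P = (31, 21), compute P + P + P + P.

O

Repeated addition: build up to 4P.
2P: tangent at (31, 21): λ = (3·31² + 23)/(2·21) ≡ 39/42. 42⁻¹ ≡ 28 (mod 47), so λ ≡ 39·28 ≡ 11.
  x = λ² - 31 - 31 = 121 - 62 ≡ 12; y = λ·(31 - 12) - 21 ≡ 0. → (12, 0)
3P: (12, 0) + (31, 21). λ = (21 - 0)/(31 - 12) ≡ 21/19 mod 47. 19⁻¹ ≡ 5 (mod 47) since 19·5 = 95 ≡ 1, so λ ≡ 11.
  x = λ² - 12 - 31 = 121 - 43 ≡ 31; y = λ·(12 - 31) - 0 ≡ 26. → (31, 26)
4P: (31, 26) + (31, 21): same x and y₁ ≡ -y₂, so the sum is 𝒪.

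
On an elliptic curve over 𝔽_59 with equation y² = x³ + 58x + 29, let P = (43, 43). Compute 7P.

(14, 24)

Double-and-add on 7 = (111)₂. Start with P = (43, 43) for the leading 1-bit.
double: tangent at (43, 43): λ = (3·43² + 58)/(2·43) ≡ 0/27. 27⁻¹ ≡ 35 (mod 59) since 27·35 = 945 ≡ 1, so λ ≡ 0·35 ≡ 0.
  x = λ² - 43 - 43 = 0 - 86 ≡ 32; y = λ·(43 - 32) - 43 ≡ 16. → (32, 16)
add P: (32, 16) + (43, 43). λ = (43 - 16)/(43 - 32) ≡ 27/11 mod 59. 11⁻¹ ≡ 43 (mod 59) since 11·43 = 473 ≡ 1, so λ ≡ 40.
  x = λ² - 32 - 43 = 1600 - 75 ≡ 50; y = λ·(32 - 50) - 16 ≡ 31. → (50, 31)
double: tangent at (50, 31): λ = (3·50² + 58)/(2·31) ≡ 6/3. 3⁻¹ ≡ 20 (mod 59) since 3·20 = 60 ≡ 1, so λ ≡ 6·20 ≡ 2.
  x = λ² - 50 - 50 = 4 - 100 ≡ 22; y = λ·(50 - 22) - 31 ≡ 25. → (22, 25)
add P: (22, 25) + (43, 43). λ = (43 - 25)/(43 - 22) ≡ 18/21 mod 59. 21⁻¹ ≡ 45 (mod 59), so λ ≡ 43.
  x = λ² - 22 - 43 = 1849 - 65 ≡ 14; y = λ·(22 - 14) - 25 ≡ 24. → (14, 24)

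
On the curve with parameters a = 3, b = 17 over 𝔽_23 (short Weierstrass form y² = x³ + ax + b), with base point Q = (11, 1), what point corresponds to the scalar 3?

(22, 6)

Repeated addition: build up to 3Q.
2Q: tangent at (11, 1): λ = (3·11² + 3)/(2·1) ≡ 21/2. 2⁻¹ ≡ 12 (mod 23), so λ ≡ 21·12 ≡ 22.
  x = λ² - 11 - 11 = 484 - 22 ≡ 2; y = λ·(11 - 2) - 1 ≡ 13. → (2, 13)
3Q: (2, 13) + (11, 1). λ = (1 - 13)/(11 - 2) ≡ 11/9 mod 23. 9⁻¹ ≡ 18 (mod 23), so λ ≡ 14.
  x = λ² - 2 - 11 = 196 - 13 ≡ 22; y = λ·(2 - 22) - 13 ≡ 6. → (22, 6)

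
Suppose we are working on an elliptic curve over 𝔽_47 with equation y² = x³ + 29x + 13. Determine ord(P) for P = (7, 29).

3

2P: tangent at (7, 29): λ = (3·7² + 29)/(2·29) ≡ 35/11. 11⁻¹ ≡ 30 (mod 47), so λ ≡ 35·30 ≡ 16.
  x = λ² - 7 - 7 = 256 - 14 ≡ 7; y = λ·(7 - 7) - 29 ≡ 18. → (7, 18)
3P: (7, 18) + (7, 29): same x and y₁ ≡ -y₂, so the sum is ∞.
3P = ∞, so the order is 3.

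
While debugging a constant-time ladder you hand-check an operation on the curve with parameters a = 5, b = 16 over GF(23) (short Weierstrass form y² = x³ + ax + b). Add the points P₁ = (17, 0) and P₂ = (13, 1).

(17, 0) + (13, 1). λ = (1 - 0)/(13 - 17) ≡ 1/19 mod 23. 19⁻¹ ≡ 17 (mod 23), so λ ≡ 17.
  x = λ² - 17 - 13 = 289 - 30 ≡ 6; y = λ·(17 - 6) - 0 ≡ 3. → (6, 3)

(6, 3)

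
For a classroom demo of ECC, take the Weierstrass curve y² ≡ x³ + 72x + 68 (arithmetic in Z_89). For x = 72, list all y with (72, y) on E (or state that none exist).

x³ + 72x + 68 = 378500 ≡ 72 (mod 89).
Square roots of 72 mod 89: 28 and 61 (since 28² = 784 ≡ 72).

28, 61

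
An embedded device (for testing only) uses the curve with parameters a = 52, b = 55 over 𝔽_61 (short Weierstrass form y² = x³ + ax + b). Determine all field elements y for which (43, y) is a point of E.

x³ + 52x + 55 = 81798 ≡ 58 (mod 61).
Square roots of 58 mod 61: 27 and 34 (since 27² = 729 ≡ 58).

27, 34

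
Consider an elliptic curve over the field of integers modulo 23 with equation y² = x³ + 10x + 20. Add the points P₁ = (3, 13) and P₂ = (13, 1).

(2, 18)

(3, 13) + (13, 1). λ = (1 - 13)/(13 - 3) ≡ 11/10 mod 23. 10⁻¹ ≡ 7 (mod 23), so λ ≡ 8.
  x = λ² - 3 - 13 = 64 - 16 ≡ 2; y = λ·(3 - 2) - 13 ≡ 18. → (2, 18)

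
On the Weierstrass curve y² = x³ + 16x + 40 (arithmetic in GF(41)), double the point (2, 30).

tangent at (2, 30): λ = (3·2² + 16)/(2·30) ≡ 28/19. 19⁻¹ ≡ 13 (mod 41), so λ ≡ 28·13 ≡ 36.
  x = λ² - 2 - 2 = 1296 - 4 ≡ 21; y = λ·(2 - 21) - 30 ≡ 24. → (21, 24)

(21, 24)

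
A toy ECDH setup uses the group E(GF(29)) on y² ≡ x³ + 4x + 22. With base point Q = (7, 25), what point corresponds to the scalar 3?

Repeated addition: build up to 3Q.
2Q: tangent at (7, 25): λ = (3·7² + 4)/(2·25) ≡ 6/21. 21⁻¹ ≡ 18 (mod 29), so λ ≡ 6·18 ≡ 21.
  x = λ² - 7 - 7 = 441 - 14 ≡ 21; y = λ·(7 - 21) - 25 ≡ 0. → (21, 0)
3Q: (21, 0) + (7, 25). λ = (25 - 0)/(7 - 21) ≡ 25/15 mod 29. 15⁻¹ ≡ 2 (mod 29), so λ ≡ 21.
  x = λ² - 21 - 7 = 441 - 28 ≡ 7; y = λ·(21 - 7) - 0 ≡ 4. → (7, 4)

(7, 4)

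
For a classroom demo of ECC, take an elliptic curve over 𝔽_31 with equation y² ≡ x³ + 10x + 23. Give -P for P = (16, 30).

-(16, 30) = (16, -30 mod 31) = (16, 1).

(16, 1)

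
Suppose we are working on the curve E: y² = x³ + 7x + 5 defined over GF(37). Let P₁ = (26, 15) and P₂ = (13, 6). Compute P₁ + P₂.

(23, 7)

(26, 15) + (13, 6). λ = (6 - 15)/(13 - 26) ≡ 28/24 mod 37. 24⁻¹ ≡ 17 (mod 37) since 24·17 = 408 ≡ 1, so λ ≡ 32.
  x = λ² - 26 - 13 = 1024 - 39 ≡ 23; y = λ·(26 - 23) - 15 ≡ 7. → (23, 7)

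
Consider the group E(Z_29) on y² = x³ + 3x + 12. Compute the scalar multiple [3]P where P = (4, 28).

(12, 23)

Repeated addition: build up to 3P.
2P: tangent at (4, 28): λ = (3·4² + 3)/(2·28) ≡ 22/27. 27⁻¹ ≡ 14 (mod 29), so λ ≡ 22·14 ≡ 18.
  x = λ² - 4 - 4 = 324 - 8 ≡ 26; y = λ·(4 - 26) - 28 ≡ 11. → (26, 11)
3P: (26, 11) + (4, 28). λ = (28 - 11)/(4 - 26) ≡ 17/7 mod 29. 7⁻¹ ≡ 25 (mod 29) since 7·25 = 175 ≡ 1, so λ ≡ 19.
  x = λ² - 26 - 4 = 361 - 30 ≡ 12; y = λ·(26 - 12) - 11 ≡ 23. → (12, 23)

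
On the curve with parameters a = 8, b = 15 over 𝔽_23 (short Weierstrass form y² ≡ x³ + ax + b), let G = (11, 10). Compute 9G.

O

Double-and-add on 9 = (1001)₂. Start with G = (11, 10) for the leading 1-bit.
double: tangent at (11, 10): λ = (3·11² + 8)/(2·10) ≡ 3/20. 20⁻¹ ≡ 15 (mod 23), so λ ≡ 3·15 ≡ 22.
  x = λ² - 11 - 11 = 484 - 22 ≡ 2; y = λ·(11 - 2) - 10 ≡ 4. → (2, 4)
double: tangent at (2, 4): λ = (3·2² + 8)/(2·4) ≡ 20/8. 8⁻¹ ≡ 3 (mod 23) since 8·3 = 24 ≡ 1, so λ ≡ 20·3 ≡ 14.
  x = λ² - 2 - 2 = 196 - 4 ≡ 8; y = λ·(2 - 8) - 4 ≡ 4. → (8, 4)
double: tangent at (8, 4): λ = (3·8² + 8)/(2·4) ≡ 16/8. 8⁻¹ ≡ 3 (mod 23), so λ ≡ 16·3 ≡ 2.
  x = λ² - 8 - 8 = 4 - 16 ≡ 11; y = λ·(8 - 11) - 4 ≡ 13. → (11, 13)
add G: (11, 13) + (11, 10): same x and y₁ ≡ -y₂, so the sum is O.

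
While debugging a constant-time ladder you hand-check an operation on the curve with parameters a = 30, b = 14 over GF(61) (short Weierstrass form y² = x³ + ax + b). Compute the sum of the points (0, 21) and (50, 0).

(0, 21) + (50, 0). λ = (0 - 21)/(50 - 0) ≡ 40/50 mod 61. 50⁻¹ ≡ 11 (mod 61), so λ ≡ 13.
  x = λ² - 0 - 50 = 169 - 50 ≡ 58; y = λ·(0 - 58) - 21 ≡ 18. → (58, 18)

(58, 18)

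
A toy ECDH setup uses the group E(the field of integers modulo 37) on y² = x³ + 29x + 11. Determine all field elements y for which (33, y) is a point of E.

4, 33

x³ + 29x + 11 = 36905 ≡ 16 (mod 37).
Square roots of 16 mod 37: 4 and 33 (since 4² = 16 ≡ 16).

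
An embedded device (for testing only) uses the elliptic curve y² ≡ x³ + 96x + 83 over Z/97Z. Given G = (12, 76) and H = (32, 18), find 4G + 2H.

First 4G:
Repeated addition: build up to 4G.
2G: tangent at (12, 76): λ = (3·12² + 96)/(2·76) ≡ 43/55. 55⁻¹ ≡ 30 (mod 97), so λ ≡ 43·30 ≡ 29.
  x = λ² - 12 - 12 = 841 - 24 ≡ 41; y = λ·(12 - 41) - 76 ≡ 53. → (41, 53)
3G: (41, 53) + (12, 76). λ = (76 - 53)/(12 - 41) ≡ 23/68 mod 97. 68⁻¹ ≡ 10 (mod 97) since 68·10 = 680 ≡ 1, so λ ≡ 36.
  x = λ² - 41 - 12 = 1296 - 53 ≡ 79; y = λ·(41 - 79) - 53 ≡ 34. → (79, 34)
4G: (79, 34) + (12, 76). λ = (76 - 34)/(12 - 79) ≡ 42/30 mod 97. 30⁻¹ ≡ 55 (mod 97), so λ ≡ 79.
  x = λ² - 79 - 12 = 6241 - 91 ≡ 39; y = λ·(79 - 39) - 34 ≡ 22. → (39, 22)
4G = (39, 22).
Next 2H:
Repeated addition: build up to 2H.
2H: tangent at (32, 18): λ = (3·32² + 96)/(2·18) ≡ 64/36. 36⁻¹ ≡ 62 (mod 97), so λ ≡ 64·62 ≡ 88.
  x = λ² - 32 - 32 = 7744 - 64 ≡ 17; y = λ·(32 - 17) - 18 ≡ 41. → (17, 41)
2H = (17, 41).
Finally 4G + 2H:
(39, 22) + (17, 41). λ = (41 - 22)/(17 - 39) ≡ 19/75 mod 97. 75⁻¹ ≡ 22 (mod 97) since 75·22 = 1650 ≡ 1, so λ ≡ 30.
  x = λ² - 39 - 17 = 900 - 56 ≡ 68; y = λ·(39 - 68) - 22 ≡ 78. → (68, 78)

(68, 78)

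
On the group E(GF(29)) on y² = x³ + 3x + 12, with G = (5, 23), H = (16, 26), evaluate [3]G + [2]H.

First 3G:
Repeated addition: build up to 3G.
2G: tangent at (5, 23): λ = (3·5² + 3)/(2·23) ≡ 20/17. 17⁻¹ ≡ 12 (mod 29), so λ ≡ 20·12 ≡ 8.
  x = λ² - 5 - 5 = 64 - 10 ≡ 25; y = λ·(5 - 25) - 23 ≡ 20. → (25, 20)
3G: (25, 20) + (5, 23). λ = (23 - 20)/(5 - 25) ≡ 3/9 mod 29. 9⁻¹ ≡ 13 (mod 29), so λ ≡ 10.
  x = λ² - 25 - 5 = 100 - 30 ≡ 12; y = λ·(25 - 12) - 20 ≡ 23. → (12, 23)
3G = (12, 23).
Next 2H:
Repeated addition: build up to 2H.
2H: tangent at (16, 26): λ = (3·16² + 3)/(2·26) ≡ 17/23. 23⁻¹ ≡ 24 (mod 29), so λ ≡ 17·24 ≡ 2.
  x = λ² - 16 - 16 = 4 - 32 ≡ 1; y = λ·(16 - 1) - 26 ≡ 4. → (1, 4)
2H = (1, 4).
Finally 3G + 2H:
(12, 23) + (1, 4). λ = (4 - 23)/(1 - 12) ≡ 10/18 mod 29. 18⁻¹ ≡ 21 (mod 29), so λ ≡ 7.
  x = λ² - 12 - 1 = 49 - 13 ≡ 7; y = λ·(12 - 7) - 23 ≡ 12. → (7, 12)

(7, 12)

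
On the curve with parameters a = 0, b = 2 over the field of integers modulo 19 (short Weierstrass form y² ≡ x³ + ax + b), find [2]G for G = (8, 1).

(4, 3)

tangent at (8, 1): λ = (3·8² + 0)/(2·1) ≡ 2/2. 2⁻¹ ≡ 10 (mod 19), so λ ≡ 2·10 ≡ 1.
  x = λ² - 8 - 8 = 1 - 16 ≡ 4; y = λ·(8 - 4) - 1 ≡ 3. → (4, 3)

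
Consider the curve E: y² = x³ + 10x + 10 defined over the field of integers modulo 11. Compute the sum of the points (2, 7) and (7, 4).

(5, 8)

(2, 7) + (7, 4). λ = (4 - 7)/(7 - 2) ≡ 8/5 mod 11. 5⁻¹ ≡ 9 (mod 11) since 5·9 = 45 ≡ 1, so λ ≡ 6.
  x = λ² - 2 - 7 = 36 - 9 ≡ 5; y = λ·(2 - 5) - 7 ≡ 8. → (5, 8)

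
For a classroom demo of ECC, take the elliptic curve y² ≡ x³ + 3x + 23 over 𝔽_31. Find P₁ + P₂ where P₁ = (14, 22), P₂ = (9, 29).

(14, 22) + (9, 29). λ = (29 - 22)/(9 - 14) ≡ 7/26 mod 31. 26⁻¹ ≡ 6 (mod 31) since 26·6 = 156 ≡ 1, so λ ≡ 11.
  x = λ² - 14 - 9 = 121 - 23 ≡ 5; y = λ·(14 - 5) - 22 ≡ 15. → (5, 15)

(5, 15)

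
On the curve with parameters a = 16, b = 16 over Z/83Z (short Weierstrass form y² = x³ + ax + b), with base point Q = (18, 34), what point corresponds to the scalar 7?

(9, 68)

Double-and-add on 7 = (111)₂. Start with Q = (18, 34) for the leading 1-bit.
double: tangent at (18, 34): λ = (3·18² + 16)/(2·34) ≡ 75/68. 68⁻¹ ≡ 11 (mod 83), so λ ≡ 75·11 ≡ 78.
  x = λ² - 18 - 18 = 6084 - 36 ≡ 72; y = λ·(18 - 72) - 34 ≡ 70. → (72, 70)
add Q: (72, 70) + (18, 34). λ = (34 - 70)/(18 - 72) ≡ 47/29 mod 83. 29⁻¹ ≡ 63 (mod 83), so λ ≡ 56.
  x = λ² - 72 - 18 = 3136 - 90 ≡ 58; y = λ·(72 - 58) - 70 ≡ 50. → (58, 50)
double: tangent at (58, 50): λ = (3·58² + 16)/(2·50) ≡ 65/17. 17⁻¹ ≡ 44 (mod 83), so λ ≡ 65·44 ≡ 38.
  x = λ² - 58 - 58 = 1444 - 116 ≡ 0; y = λ·(58 - 0) - 50 ≡ 79. → (0, 79)
add Q: (0, 79) + (18, 34). λ = (34 - 79)/(18 - 0) ≡ 38/18 mod 83. 18⁻¹ ≡ 60 (mod 83), so λ ≡ 39.
  x = λ² - 0 - 18 = 1521 - 18 ≡ 9; y = λ·(0 - 9) - 79 ≡ 68. → (9, 68)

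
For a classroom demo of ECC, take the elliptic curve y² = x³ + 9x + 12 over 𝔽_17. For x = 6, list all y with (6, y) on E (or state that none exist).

none

x³ + 9x + 12 = 282 ≡ 10 (mod 17).
10 is a non-residue mod 17; no y exists.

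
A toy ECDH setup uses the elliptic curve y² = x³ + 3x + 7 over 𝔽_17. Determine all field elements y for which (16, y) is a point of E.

x³ + 3x + 7 = 4151 ≡ 3 (mod 17).
3 is a non-residue mod 17; no y exists.

none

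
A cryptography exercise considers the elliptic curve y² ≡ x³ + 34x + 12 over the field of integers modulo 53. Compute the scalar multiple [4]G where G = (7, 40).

(29, 0)

Double-and-add on 4 = (100)₂. Start with G = (7, 40) for the leading 1-bit.
double: tangent at (7, 40): λ = (3·7² + 34)/(2·40) ≡ 22/27. 27⁻¹ ≡ 2 (mod 53), so λ ≡ 22·2 ≡ 44.
  x = λ² - 7 - 7 = 1936 - 14 ≡ 14; y = λ·(7 - 14) - 40 ≡ 23. → (14, 23)
double: tangent at (14, 23): λ = (3·14² + 34)/(2·23) ≡ 39/46. 46⁻¹ ≡ 15 (mod 53), so λ ≡ 39·15 ≡ 2.
  x = λ² - 14 - 14 = 4 - 28 ≡ 29; y = λ·(14 - 29) - 23 ≡ 0. → (29, 0)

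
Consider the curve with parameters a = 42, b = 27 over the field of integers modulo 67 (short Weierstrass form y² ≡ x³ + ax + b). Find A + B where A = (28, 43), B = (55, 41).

(28, 43) + (55, 41). λ = (41 - 43)/(55 - 28) ≡ 65/27 mod 67. 27⁻¹ ≡ 5 (mod 67), so λ ≡ 57.
  x = λ² - 28 - 55 = 3249 - 83 ≡ 17; y = λ·(28 - 17) - 43 ≡ 48. → (17, 48)

(17, 48)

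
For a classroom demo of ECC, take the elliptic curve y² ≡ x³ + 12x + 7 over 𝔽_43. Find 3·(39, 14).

Write G = (39, 14).
Repeated addition: build up to 3G.
2G: tangent at (39, 14): λ = (3·39² + 12)/(2·14) ≡ 17/28. 28⁻¹ ≡ 20 (mod 43), so λ ≡ 17·20 ≡ 39.
  x = λ² - 39 - 39 = 1521 - 78 ≡ 24; y = λ·(39 - 24) - 14 ≡ 12. → (24, 12)
3G: (24, 12) + (39, 14). λ = (14 - 12)/(39 - 24) ≡ 2/15 mod 43. 15⁻¹ ≡ 23 (mod 43), so λ ≡ 3.
  x = λ² - 24 - 39 = 9 - 63 ≡ 32; y = λ·(24 - 32) - 12 ≡ 7. → (32, 7)

(32, 7)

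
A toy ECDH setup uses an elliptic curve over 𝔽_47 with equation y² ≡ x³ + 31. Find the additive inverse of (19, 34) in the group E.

-(19, 34) = (19, -34 mod 47) = (19, 13).

(19, 13)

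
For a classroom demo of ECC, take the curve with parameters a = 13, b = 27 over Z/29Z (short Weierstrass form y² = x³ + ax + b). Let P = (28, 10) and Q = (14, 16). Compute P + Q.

(28, 10) + (14, 16). λ = (16 - 10)/(14 - 28) ≡ 6/15 mod 29. 15⁻¹ ≡ 2 (mod 29), so λ ≡ 12.
  x = λ² - 28 - 14 = 144 - 42 ≡ 15; y = λ·(28 - 15) - 10 ≡ 1. → (15, 1)

(15, 1)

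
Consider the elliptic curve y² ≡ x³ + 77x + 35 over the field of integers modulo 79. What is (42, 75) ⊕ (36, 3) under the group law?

(42, 75) + (36, 3). λ = (3 - 75)/(36 - 42) ≡ 7/73 mod 79. 73⁻¹ ≡ 13 (mod 79) since 73·13 = 949 ≡ 1, so λ ≡ 12.
  x = λ² - 42 - 36 = 144 - 78 ≡ 66; y = λ·(42 - 66) - 75 ≡ 32. → (66, 32)

(66, 32)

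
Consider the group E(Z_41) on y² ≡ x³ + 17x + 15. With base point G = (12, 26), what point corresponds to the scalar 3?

(15, 18)

Repeated addition: build up to 3G.
2G: tangent at (12, 26): λ = (3·12² + 17)/(2·26) ≡ 39/11. 11⁻¹ ≡ 15 (mod 41), so λ ≡ 39·15 ≡ 11.
  x = λ² - 12 - 12 = 121 - 24 ≡ 15; y = λ·(12 - 15) - 26 ≡ 23. → (15, 23)
3G: (15, 23) + (12, 26). λ = (26 - 23)/(12 - 15) ≡ 3/38 mod 41. 38⁻¹ ≡ 27 (mod 41) since 38·27 = 1026 ≡ 1, so λ ≡ 40.
  x = λ² - 15 - 12 = 1600 - 27 ≡ 15; y = λ·(15 - 15) - 23 ≡ 18. → (15, 18)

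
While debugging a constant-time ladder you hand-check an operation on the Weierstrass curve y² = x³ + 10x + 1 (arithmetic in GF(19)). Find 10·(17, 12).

(18, 16)

Write G = (17, 12).
Double-and-add on 10 = (1010)₂. Start with G = (17, 12) for the leading 1-bit.
double: tangent at (17, 12): λ = (3·17² + 10)/(2·12) ≡ 3/5. 5⁻¹ ≡ 4 (mod 19), so λ ≡ 3·4 ≡ 12.
  x = λ² - 17 - 17 = 144 - 34 ≡ 15; y = λ·(17 - 15) - 12 ≡ 12. → (15, 12)
double: tangent at (15, 12): λ = (3·15² + 10)/(2·12) ≡ 1/5. 5⁻¹ ≡ 4 (mod 19) since 5·4 = 20 ≡ 1, so λ ≡ 1·4 ≡ 4.
  x = λ² - 15 - 15 = 16 - 30 ≡ 5; y = λ·(15 - 5) - 12 ≡ 9. → (5, 9)
add G: (5, 9) + (17, 12). λ = (12 - 9)/(17 - 5) ≡ 3/12 mod 19. 12⁻¹ ≡ 8 (mod 19), so λ ≡ 5.
  x = λ² - 5 - 17 = 25 - 22 ≡ 3; y = λ·(5 - 3) - 9 ≡ 1. → (3, 1)
double: tangent at (3, 1): λ = (3·3² + 10)/(2·1) ≡ 18/2. 2⁻¹ ≡ 10 (mod 19) since 2·10 = 20 ≡ 1, so λ ≡ 18·10 ≡ 9.
  x = λ² - 3 - 3 = 81 - 6 ≡ 18; y = λ·(3 - 18) - 1 ≡ 16. → (18, 16)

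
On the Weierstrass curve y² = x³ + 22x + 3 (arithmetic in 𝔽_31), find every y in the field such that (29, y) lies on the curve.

x³ + 22x + 3 = 25030 ≡ 13 (mod 31).
13 is a non-residue mod 31; no y exists.

none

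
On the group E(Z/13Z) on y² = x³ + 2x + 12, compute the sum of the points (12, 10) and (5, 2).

(12, 10) + (5, 2). λ = (2 - 10)/(5 - 12) ≡ 5/6 mod 13. 6⁻¹ ≡ 11 (mod 13), so λ ≡ 3.
  x = λ² - 12 - 5 = 9 - 17 ≡ 5; y = λ·(12 - 5) - 10 ≡ 11. → (5, 11)

(5, 11)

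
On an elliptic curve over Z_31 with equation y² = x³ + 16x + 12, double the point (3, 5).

(19, 13)

tangent at (3, 5): λ = (3·3² + 16)/(2·5) ≡ 12/10. 10⁻¹ ≡ 28 (mod 31), so λ ≡ 12·28 ≡ 26.
  x = λ² - 3 - 3 = 676 - 6 ≡ 19; y = λ·(3 - 19) - 5 ≡ 13. → (19, 13)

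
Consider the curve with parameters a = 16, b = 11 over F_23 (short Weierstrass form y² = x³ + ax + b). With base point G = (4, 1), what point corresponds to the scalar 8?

(4, 22)

Repeated addition: build up to 8G.
2G: tangent at (4, 1): λ = (3·4² + 16)/(2·1) ≡ 18/2. 2⁻¹ ≡ 12 (mod 23), so λ ≡ 18·12 ≡ 9.
  x = λ² - 4 - 4 = 81 - 8 ≡ 4; y = λ·(4 - 4) - 1 ≡ 22. → (4, 22)
3G: (4, 22) + (4, 1): same x and y₁ ≡ -y₂, so the sum is O.
4G: O + (4, 1) = (4, 1) (identity).
5G: tangent at (4, 1): λ = (3·4² + 16)/(2·1) ≡ 18/2. 2⁻¹ ≡ 12 (mod 23), so λ ≡ 18·12 ≡ 9.
  x = λ² - 4 - 4 = 81 - 8 ≡ 4; y = λ·(4 - 4) - 1 ≡ 22. → (4, 22)
6G: (4, 22) + (4, 1): same x and y₁ ≡ -y₂, so the sum is O.
7G: O + (4, 1) = (4, 1) (identity).
8G: tangent at (4, 1): λ = (3·4² + 16)/(2·1) ≡ 18/2. 2⁻¹ ≡ 12 (mod 23), so λ ≡ 18·12 ≡ 9.
  x = λ² - 4 - 4 = 81 - 8 ≡ 4; y = λ·(4 - 4) - 1 ≡ 22. → (4, 22)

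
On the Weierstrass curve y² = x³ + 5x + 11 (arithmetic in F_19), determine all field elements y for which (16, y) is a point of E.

8, 11

x³ + 5x + 11 = 4187 ≡ 7 (mod 19).
Square roots of 7 mod 19: 8 and 11 (since 8² = 64 ≡ 7).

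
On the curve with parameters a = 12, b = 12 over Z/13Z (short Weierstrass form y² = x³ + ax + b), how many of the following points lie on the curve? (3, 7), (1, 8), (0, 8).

(3, 7): 7² ≡ 10, rhs ≡ 10 → on.
(1, 8): 8² ≡ 12, rhs ≡ 12 → on.
(0, 8): 8² ≡ 12, rhs ≡ 12 → on.

3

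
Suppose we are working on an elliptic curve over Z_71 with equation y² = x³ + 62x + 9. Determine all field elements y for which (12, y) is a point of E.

x³ + 62x + 9 = 2481 ≡ 67 (mod 71).
67 is a non-residue mod 71; no y exists.

none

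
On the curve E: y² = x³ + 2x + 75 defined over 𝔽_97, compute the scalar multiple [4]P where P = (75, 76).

Double-and-add on 4 = (100)₂. Start with P = (75, 76) for the leading 1-bit.
double: tangent at (75, 76): λ = (3·75² + 2)/(2·76) ≡ 96/55. 55⁻¹ ≡ 30 (mod 97), so λ ≡ 96·30 ≡ 67.
  x = λ² - 75 - 75 = 4489 - 150 ≡ 71; y = λ·(75 - 71) - 76 ≡ 95. → (71, 95)
double: tangent at (71, 95): λ = (3·71² + 2)/(2·95) ≡ 90/93. 93⁻¹ ≡ 24 (mod 97), so λ ≡ 90·24 ≡ 26.
  x = λ² - 71 - 71 = 676 - 142 ≡ 49; y = λ·(71 - 49) - 95 ≡ 89. → (49, 89)

(49, 89)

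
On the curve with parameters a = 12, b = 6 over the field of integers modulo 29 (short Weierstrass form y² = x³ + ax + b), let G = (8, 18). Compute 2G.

tangent at (8, 18): λ = (3·8² + 12)/(2·18) ≡ 1/7. 7⁻¹ ≡ 25 (mod 29), so λ ≡ 1·25 ≡ 25.
  x = λ² - 8 - 8 = 625 - 16 ≡ 0; y = λ·(8 - 0) - 18 ≡ 8. → (0, 8)

(0, 8)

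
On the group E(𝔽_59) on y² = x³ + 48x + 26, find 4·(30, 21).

Write P = (30, 21).
Double-and-add on 4 = (100)₂. Start with P = (30, 21) for the leading 1-bit.
double: tangent at (30, 21): λ = (3·30² + 48)/(2·21) ≡ 34/42. 42⁻¹ ≡ 52 (mod 59), so λ ≡ 34·52 ≡ 57.
  x = λ² - 30 - 30 = 3249 - 60 ≡ 3; y = λ·(30 - 3) - 21 ≡ 43. → (3, 43)
double: tangent at (3, 43): λ = (3·3² + 48)/(2·43) ≡ 16/27. 27⁻¹ ≡ 35 (mod 59) since 27·35 = 945 ≡ 1, so λ ≡ 16·35 ≡ 29.
  x = λ² - 3 - 3 = 841 - 6 ≡ 9; y = λ·(3 - 9) - 43 ≡ 19. → (9, 19)

(9, 19)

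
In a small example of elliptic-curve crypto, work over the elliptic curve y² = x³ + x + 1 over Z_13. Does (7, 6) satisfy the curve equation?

y² = 6² ≡ 10; x³ + 1x + 1 = 351 ≡ 0 (mod 13). 10 ≠ 0.

no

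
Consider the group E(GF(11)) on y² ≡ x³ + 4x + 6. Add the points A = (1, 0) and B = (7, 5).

(4, 3)

(1, 0) + (7, 5). λ = (5 - 0)/(7 - 1) ≡ 5/6 mod 11. 6⁻¹ ≡ 2 (mod 11) since 6·2 = 12 ≡ 1, so λ ≡ 10.
  x = λ² - 1 - 7 = 100 - 8 ≡ 4; y = λ·(1 - 4) - 0 ≡ 3. → (4, 3)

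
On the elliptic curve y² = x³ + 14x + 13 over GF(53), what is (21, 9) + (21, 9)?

(35, 17)

tangent at (21, 9): λ = (3·21² + 14)/(2·9) ≡ 12/18. 18⁻¹ ≡ 3 (mod 53) since 18·3 = 54 ≡ 1, so λ ≡ 12·3 ≡ 36.
  x = λ² - 21 - 21 = 1296 - 42 ≡ 35; y = λ·(21 - 35) - 9 ≡ 17. → (35, 17)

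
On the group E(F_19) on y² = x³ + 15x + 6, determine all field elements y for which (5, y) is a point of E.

x³ + 15x + 6 = 206 ≡ 16 (mod 19).
Square roots of 16 mod 19: 4 and 15 (since 4² = 16 ≡ 16).

4, 15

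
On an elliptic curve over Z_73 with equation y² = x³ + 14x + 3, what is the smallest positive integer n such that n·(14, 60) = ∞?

2P: tangent at (14, 60): λ = (3·14² + 14)/(2·60) ≡ 18/47. 47⁻¹ ≡ 14 (mod 73) since 47·14 = 658 ≡ 1, so λ ≡ 18·14 ≡ 33.
  x = λ² - 14 - 14 = 1089 - 28 ≡ 39; y = λ·(14 - 39) - 60 ≡ 64. → (39, 64)
3P: (39, 64) + (14, 60). λ = (60 - 64)/(14 - 39) ≡ 69/48 mod 73. 48⁻¹ ≡ 35 (mod 73) since 48·35 = 1680 ≡ 1, so λ ≡ 6.
  x = λ² - 39 - 14 = 36 - 53 ≡ 56; y = λ·(39 - 56) - 64 ≡ 53. → (56, 53)
4P: (56, 53) + (14, 60). λ = (60 - 53)/(14 - 56) ≡ 7/31 mod 73. 31⁻¹ ≡ 33 (mod 73) since 31·33 = 1023 ≡ 1, so λ ≡ 12.
  x = λ² - 56 - 14 = 144 - 70 ≡ 1; y = λ·(56 - 1) - 53 ≡ 23. → (1, 23)
5P: (1, 23) + (14, 60). λ = (60 - 23)/(14 - 1) ≡ 37/13 mod 73. 13⁻¹ ≡ 45 (mod 73) since 13·45 = 585 ≡ 1, so λ ≡ 59.
  x = λ² - 1 - 14 = 3481 - 15 ≡ 35; y = λ·(1 - 35) - 23 ≡ 15. → (35, 15)
6P: (35, 15) + (14, 60). λ = (60 - 15)/(14 - 35) ≡ 45/52 mod 73. 52⁻¹ ≡ 66 (mod 73), so λ ≡ 50.
  x = λ² - 35 - 14 = 2500 - 49 ≡ 42; y = λ·(35 - 42) - 15 ≡ 0. → (42, 0)
7P: (42, 0) + (14, 60). λ = (60 - 0)/(14 - 42) ≡ 60/45 mod 73. 45⁻¹ ≡ 13 (mod 73), so λ ≡ 50.
  x = λ² - 42 - 14 = 2500 - 56 ≡ 35; y = λ·(42 - 35) - 0 ≡ 58. → (35, 58)
8P: (35, 58) + (14, 60). λ = (60 - 58)/(14 - 35) ≡ 2/52 mod 73. 52⁻¹ ≡ 66 (mod 73), so λ ≡ 59.
  x = λ² - 35 - 14 = 3481 - 49 ≡ 1; y = λ·(35 - 1) - 58 ≡ 50. → (1, 50)
9P: (1, 50) + (14, 60). λ = (60 - 50)/(14 - 1) ≡ 10/13 mod 73. 13⁻¹ ≡ 45 (mod 73), so λ ≡ 12.
  x = λ² - 1 - 14 = 144 - 15 ≡ 56; y = λ·(1 - 56) - 50 ≡ 20. → (56, 20)
10P: (56, 20) + (14, 60). λ = (60 - 20)/(14 - 56) ≡ 40/31 mod 73. 31⁻¹ ≡ 33 (mod 73), so λ ≡ 6.
  x = λ² - 56 - 14 = 36 - 70 ≡ 39; y = λ·(56 - 39) - 20 ≡ 9. → (39, 9)
11P: (39, 9) + (14, 60). λ = (60 - 9)/(14 - 39) ≡ 51/48 mod 73. 48⁻¹ ≡ 35 (mod 73), so λ ≡ 33.
  x = λ² - 39 - 14 = 1089 - 53 ≡ 14; y = λ·(39 - 14) - 9 ≡ 13. → (14, 13)
12P: (14, 13) + (14, 60): same x and y₁ ≡ -y₂, so the sum is ∞.
12P = ∞, so the order is 12.

12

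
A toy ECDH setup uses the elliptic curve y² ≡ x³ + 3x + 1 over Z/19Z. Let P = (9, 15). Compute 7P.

(6, 8)

Repeated addition: build up to 7P.
2P: tangent at (9, 15): λ = (3·9² + 3)/(2·15) ≡ 18/11. 11⁻¹ ≡ 7 (mod 19), so λ ≡ 18·7 ≡ 12.
  x = λ² - 9 - 9 = 144 - 18 ≡ 12; y = λ·(9 - 12) - 15 ≡ 6. → (12, 6)
3P: (12, 6) + (9, 15). λ = (15 - 6)/(9 - 12) ≡ 9/16 mod 19. 16⁻¹ ≡ 6 (mod 19) since 16·6 = 96 ≡ 1, so λ ≡ 16.
  x = λ² - 12 - 9 = 256 - 21 ≡ 7; y = λ·(12 - 7) - 6 ≡ 17. → (7, 17)
4P: (7, 17) + (9, 15). λ = (15 - 17)/(9 - 7) ≡ 17/2 mod 19. 2⁻¹ ≡ 10 (mod 19), so λ ≡ 18.
  x = λ² - 7 - 9 = 324 - 16 ≡ 4; y = λ·(7 - 4) - 17 ≡ 18. → (4, 18)
5P: (4, 18) + (9, 15). λ = (15 - 18)/(9 - 4) ≡ 16/5 mod 19. 5⁻¹ ≡ 4 (mod 19) since 5·4 = 20 ≡ 1, so λ ≡ 7.
  x = λ² - 4 - 9 = 49 - 13 ≡ 17; y = λ·(4 - 17) - 18 ≡ 5. → (17, 5)
6P: (17, 5) + (9, 15). λ = (15 - 5)/(9 - 17) ≡ 10/11 mod 19. 11⁻¹ ≡ 7 (mod 19) since 11·7 = 77 ≡ 1, so λ ≡ 13.
  x = λ² - 17 - 9 = 169 - 26 ≡ 10; y = λ·(17 - 10) - 5 ≡ 10. → (10, 10)
7P: (10, 10) + (9, 15). λ = (15 - 10)/(9 - 10) ≡ 5/18 mod 19. 18⁻¹ ≡ 18 (mod 19) since 18·18 = 324 ≡ 1, so λ ≡ 14.
  x = λ² - 10 - 9 = 196 - 19 ≡ 6; y = λ·(10 - 6) - 10 ≡ 8. → (6, 8)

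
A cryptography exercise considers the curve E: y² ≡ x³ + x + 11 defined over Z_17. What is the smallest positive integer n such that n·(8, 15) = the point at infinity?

10

2P: tangent at (8, 15): λ = (3·8² + 1)/(2·15) ≡ 6/13. 13⁻¹ ≡ 4 (mod 17), so λ ≡ 6·4 ≡ 7.
  x = λ² - 8 - 8 = 49 - 16 ≡ 16; y = λ·(8 - 16) - 15 ≡ 14. → (16, 14)
3P: (16, 14) + (8, 15). λ = (15 - 14)/(8 - 16) ≡ 1/9 mod 17. 9⁻¹ ≡ 2 (mod 17) since 9·2 = 18 ≡ 1, so λ ≡ 2.
  x = λ² - 16 - 8 = 4 - 24 ≡ 14; y = λ·(16 - 14) - 14 ≡ 7. → (14, 7)
4P: (14, 7) + (8, 15). λ = (15 - 7)/(8 - 14) ≡ 8/11 mod 17. 11⁻¹ ≡ 14 (mod 17) since 11·14 = 154 ≡ 1, so λ ≡ 10.
  x = λ² - 14 - 8 = 100 - 22 ≡ 10; y = λ·(14 - 10) - 7 ≡ 16. → (10, 16)
5P: (10, 16) + (8, 15). λ = (15 - 16)/(8 - 10) ≡ 16/15 mod 17. 15⁻¹ ≡ 8 (mod 17), so λ ≡ 9.
  x = λ² - 10 - 8 = 81 - 18 ≡ 12; y = λ·(10 - 12) - 16 ≡ 0. → (12, 0)
6P: (12, 0) + (8, 15). λ = (15 - 0)/(8 - 12) ≡ 15/13 mod 17. 13⁻¹ ≡ 4 (mod 17) since 13·4 = 52 ≡ 1, so λ ≡ 9.
  x = λ² - 12 - 8 = 81 - 20 ≡ 10; y = λ·(12 - 10) - 0 ≡ 1. → (10, 1)
7P: (10, 1) + (8, 15). λ = (15 - 1)/(8 - 10) ≡ 14/15 mod 17. 15⁻¹ ≡ 8 (mod 17), so λ ≡ 10.
  x = λ² - 10 - 8 = 100 - 18 ≡ 14; y = λ·(10 - 14) - 1 ≡ 10. → (14, 10)
8P: (14, 10) + (8, 15). λ = (15 - 10)/(8 - 14) ≡ 5/11 mod 17. 11⁻¹ ≡ 14 (mod 17) since 11·14 = 154 ≡ 1, so λ ≡ 2.
  x = λ² - 14 - 8 = 4 - 22 ≡ 16; y = λ·(14 - 16) - 10 ≡ 3. → (16, 3)
9P: (16, 3) + (8, 15). λ = (15 - 3)/(8 - 16) ≡ 12/9 mod 17. 9⁻¹ ≡ 2 (mod 17), so λ ≡ 7.
  x = λ² - 16 - 8 = 49 - 24 ≡ 8; y = λ·(16 - 8) - 3 ≡ 2. → (8, 2)
10P: (8, 2) + (8, 15): same x and y₁ ≡ -y₂, so the sum is the point at infinity.
10P = the point at infinity, so the order is 10.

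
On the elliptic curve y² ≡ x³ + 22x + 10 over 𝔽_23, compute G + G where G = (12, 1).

tangent at (12, 1): λ = (3·12² + 22)/(2·1) ≡ 17/2. 2⁻¹ ≡ 12 (mod 23) since 2·12 = 24 ≡ 1, so λ ≡ 17·12 ≡ 20.
  x = λ² - 12 - 12 = 400 - 24 ≡ 8; y = λ·(12 - 8) - 1 ≡ 10. → (8, 10)

(8, 10)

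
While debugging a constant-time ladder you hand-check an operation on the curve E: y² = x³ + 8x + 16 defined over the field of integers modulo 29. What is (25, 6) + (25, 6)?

tangent at (25, 6): λ = (3·25² + 8)/(2·6) ≡ 27/12. 12⁻¹ ≡ 17 (mod 29), so λ ≡ 27·17 ≡ 24.
  x = λ² - 25 - 25 = 576 - 50 ≡ 4; y = λ·(25 - 4) - 6 ≡ 5. → (4, 5)

(4, 5)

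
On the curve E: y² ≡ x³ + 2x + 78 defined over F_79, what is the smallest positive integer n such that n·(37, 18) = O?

2P: tangent at (37, 18): λ = (3·37² + 2)/(2·18) ≡ 1/36. 36⁻¹ ≡ 11 (mod 79), so λ ≡ 1·11 ≡ 11.
  x = λ² - 37 - 37 = 121 - 74 ≡ 47; y = λ·(37 - 47) - 18 ≡ 30. → (47, 30)
3P: (47, 30) + (37, 18). λ = (18 - 30)/(37 - 47) ≡ 67/69 mod 79. 69⁻¹ ≡ 71 (mod 79), so λ ≡ 17.
  x = λ² - 47 - 37 = 289 - 84 ≡ 47; y = λ·(47 - 47) - 30 ≡ 49. → (47, 49)
4P: (47, 49) + (37, 18). λ = (18 - 49)/(37 - 47) ≡ 48/69 mod 79. 69⁻¹ ≡ 71 (mod 79), so λ ≡ 11.
  x = λ² - 47 - 37 = 121 - 84 ≡ 37; y = λ·(47 - 37) - 49 ≡ 61. → (37, 61)
5P: (37, 61) + (37, 18): same x and y₁ ≡ -y₂, so the sum is O.
5P = O, so the order is 5.

5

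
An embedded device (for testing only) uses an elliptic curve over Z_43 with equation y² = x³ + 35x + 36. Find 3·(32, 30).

(17, 13)

Write P = (32, 30).
Repeated addition: build up to 3P.
2P: tangent at (32, 30): λ = (3·32² + 35)/(2·30) ≡ 11/17. 17⁻¹ ≡ 38 (mod 43) since 17·38 = 646 ≡ 1, so λ ≡ 11·38 ≡ 31.
  x = λ² - 32 - 32 = 961 - 64 ≡ 37; y = λ·(32 - 37) - 30 ≡ 30. → (37, 30)
3P: (37, 30) + (32, 30). λ = (30 - 30)/(32 - 37) ≡ 0/38 mod 43. 38⁻¹ ≡ 17 (mod 43), so λ ≡ 0.
  x = λ² - 37 - 32 = 0 - 69 ≡ 17; y = λ·(37 - 17) - 30 ≡ 13. → (17, 13)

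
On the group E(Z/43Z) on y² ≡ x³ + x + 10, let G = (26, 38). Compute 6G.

(23, 17)

Repeated addition: build up to 6G.
2G: tangent at (26, 38): λ = (3·26² + 1)/(2·38) ≡ 8/33. 33⁻¹ ≡ 30 (mod 43) since 33·30 = 990 ≡ 1, so λ ≡ 8·30 ≡ 25.
  x = λ² - 26 - 26 = 625 - 52 ≡ 14; y = λ·(26 - 14) - 38 ≡ 4. → (14, 4)
3G: (14, 4) + (26, 38). λ = (38 - 4)/(26 - 14) ≡ 34/12 mod 43. 12⁻¹ ≡ 18 (mod 43), so λ ≡ 10.
  x = λ² - 14 - 26 = 100 - 40 ≡ 17; y = λ·(14 - 17) - 4 ≡ 9. → (17, 9)
4G: (17, 9) + (26, 38). λ = (38 - 9)/(26 - 17) ≡ 29/9 mod 43. 9⁻¹ ≡ 24 (mod 43), so λ ≡ 8.
  x = λ² - 17 - 26 = 64 - 43 ≡ 21; y = λ·(17 - 21) - 9 ≡ 2. → (21, 2)
5G: (21, 2) + (26, 38). λ = (38 - 2)/(26 - 21) ≡ 36/5 mod 43. 5⁻¹ ≡ 26 (mod 43) since 5·26 = 130 ≡ 1, so λ ≡ 33.
  x = λ² - 21 - 26 = 1089 - 47 ≡ 10; y = λ·(21 - 10) - 2 ≡ 17. → (10, 17)
6G: (10, 17) + (26, 38). λ = (38 - 17)/(26 - 10) ≡ 21/16 mod 43. 16⁻¹ ≡ 35 (mod 43), so λ ≡ 4.
  x = λ² - 10 - 26 = 16 - 36 ≡ 23; y = λ·(10 - 23) - 17 ≡ 17. → (23, 17)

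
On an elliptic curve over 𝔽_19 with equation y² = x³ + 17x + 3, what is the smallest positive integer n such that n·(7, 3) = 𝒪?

5

2P: tangent at (7, 3): λ = (3·7² + 17)/(2·3) ≡ 12/6. 6⁻¹ ≡ 16 (mod 19) since 6·16 = 96 ≡ 1, so λ ≡ 12·16 ≡ 2.
  x = λ² - 7 - 7 = 4 - 14 ≡ 9; y = λ·(7 - 9) - 3 ≡ 12. → (9, 12)
3P: (9, 12) + (7, 3). λ = (3 - 12)/(7 - 9) ≡ 10/17 mod 19. 17⁻¹ ≡ 9 (mod 19), so λ ≡ 14.
  x = λ² - 9 - 7 = 196 - 16 ≡ 9; y = λ·(9 - 9) - 12 ≡ 7. → (9, 7)
4P: (9, 7) + (7, 3). λ = (3 - 7)/(7 - 9) ≡ 15/17 mod 19. 17⁻¹ ≡ 9 (mod 19), so λ ≡ 2.
  x = λ² - 9 - 7 = 4 - 16 ≡ 7; y = λ·(9 - 7) - 7 ≡ 16. → (7, 16)
5P: (7, 16) + (7, 3): same x and y₁ ≡ -y₂, so the sum is 𝒪.
5P = 𝒪, so the order is 5.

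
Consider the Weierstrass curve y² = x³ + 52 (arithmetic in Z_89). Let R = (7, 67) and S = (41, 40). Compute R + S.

(7, 67) + (41, 40). λ = (40 - 67)/(41 - 7) ≡ 62/34 mod 89. 34⁻¹ ≡ 55 (mod 89) since 34·55 = 1870 ≡ 1, so λ ≡ 28.
  x = λ² - 7 - 41 = 784 - 48 ≡ 24; y = λ·(7 - 24) - 67 ≡ 80. → (24, 80)

(24, 80)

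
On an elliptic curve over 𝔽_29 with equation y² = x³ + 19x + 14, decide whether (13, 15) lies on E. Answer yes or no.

yes

y² = 15² ≡ 22; x³ + 19x + 14 = 2458 ≡ 22 (mod 29). 22 = 22.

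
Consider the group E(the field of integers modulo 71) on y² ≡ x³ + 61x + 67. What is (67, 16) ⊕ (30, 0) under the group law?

(1, 49)

(67, 16) + (30, 0). λ = (0 - 16)/(30 - 67) ≡ 55/34 mod 71. 34⁻¹ ≡ 23 (mod 71) since 34·23 = 782 ≡ 1, so λ ≡ 58.
  x = λ² - 67 - 30 = 3364 - 97 ≡ 1; y = λ·(67 - 1) - 16 ≡ 49. → (1, 49)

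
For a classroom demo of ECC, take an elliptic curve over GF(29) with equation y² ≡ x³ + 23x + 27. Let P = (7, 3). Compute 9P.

Repeated addition: build up to 9P.
2P: tangent at (7, 3): λ = (3·7² + 23)/(2·3) ≡ 25/6. 6⁻¹ ≡ 5 (mod 29), so λ ≡ 25·5 ≡ 9.
  x = λ² - 7 - 7 = 81 - 14 ≡ 9; y = λ·(7 - 9) - 3 ≡ 8. → (9, 8)
3P: (9, 8) + (7, 3). λ = (3 - 8)/(7 - 9) ≡ 24/27 mod 29. 27⁻¹ ≡ 14 (mod 29), so λ ≡ 17.
  x = λ² - 9 - 7 = 289 - 16 ≡ 12; y = λ·(9 - 12) - 8 ≡ 28. → (12, 28)
4P: (12, 28) + (7, 3). λ = (3 - 28)/(7 - 12) ≡ 4/24 mod 29. 24⁻¹ ≡ 23 (mod 29) since 24·23 = 552 ≡ 1, so λ ≡ 5.
  x = λ² - 12 - 7 = 25 - 19 ≡ 6; y = λ·(12 - 6) - 28 ≡ 2. → (6, 2)
5P: (6, 2) + (7, 3). λ = (3 - 2)/(7 - 6) ≡ 1/1 mod 29. 1⁻¹ ≡ 1 (mod 29), so λ ≡ 1.
  x = λ² - 6 - 7 = 1 - 13 ≡ 17; y = λ·(6 - 17) - 2 ≡ 16. → (17, 16)
6P: (17, 16) + (7, 3). λ = (3 - 16)/(7 - 17) ≡ 16/19 mod 29. 19⁻¹ ≡ 26 (mod 29), so λ ≡ 10.
  x = λ² - 17 - 7 = 100 - 24 ≡ 18; y = λ·(17 - 18) - 16 ≡ 3. → (18, 3)
7P: (18, 3) + (7, 3). λ = (3 - 3)/(7 - 18) ≡ 0/18 mod 29. 18⁻¹ ≡ 21 (mod 29), so λ ≡ 0.
  x = λ² - 18 - 7 = 0 - 25 ≡ 4; y = λ·(18 - 4) - 3 ≡ 26. → (4, 26)
8P: (4, 26) + (7, 3). λ = (3 - 26)/(7 - 4) ≡ 6/3 mod 29. 3⁻¹ ≡ 10 (mod 29) since 3·10 = 30 ≡ 1, so λ ≡ 2.
  x = λ² - 4 - 7 = 4 - 11 ≡ 22; y = λ·(4 - 22) - 26 ≡ 25. → (22, 25)
9P: (22, 25) + (7, 3). λ = (3 - 25)/(7 - 22) ≡ 7/14 mod 29. 14⁻¹ ≡ 27 (mod 29), so λ ≡ 15.
  x = λ² - 22 - 7 = 225 - 29 ≡ 22; y = λ·(22 - 22) - 25 ≡ 4. → (22, 4)

(22, 4)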